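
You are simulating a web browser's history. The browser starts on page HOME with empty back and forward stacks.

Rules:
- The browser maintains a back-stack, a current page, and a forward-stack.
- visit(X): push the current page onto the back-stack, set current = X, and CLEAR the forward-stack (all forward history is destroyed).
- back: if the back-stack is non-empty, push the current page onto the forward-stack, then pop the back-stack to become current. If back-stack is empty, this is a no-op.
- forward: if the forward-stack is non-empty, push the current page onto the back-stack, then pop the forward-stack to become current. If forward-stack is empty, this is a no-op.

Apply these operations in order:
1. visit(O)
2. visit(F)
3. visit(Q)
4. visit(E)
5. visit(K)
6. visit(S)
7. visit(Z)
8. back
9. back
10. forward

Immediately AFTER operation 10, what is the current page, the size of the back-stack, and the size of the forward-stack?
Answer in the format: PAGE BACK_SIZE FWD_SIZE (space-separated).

After 1 (visit(O)): cur=O back=1 fwd=0
After 2 (visit(F)): cur=F back=2 fwd=0
After 3 (visit(Q)): cur=Q back=3 fwd=0
After 4 (visit(E)): cur=E back=4 fwd=0
After 5 (visit(K)): cur=K back=5 fwd=0
After 6 (visit(S)): cur=S back=6 fwd=0
After 7 (visit(Z)): cur=Z back=7 fwd=0
After 8 (back): cur=S back=6 fwd=1
After 9 (back): cur=K back=5 fwd=2
After 10 (forward): cur=S back=6 fwd=1

S 6 1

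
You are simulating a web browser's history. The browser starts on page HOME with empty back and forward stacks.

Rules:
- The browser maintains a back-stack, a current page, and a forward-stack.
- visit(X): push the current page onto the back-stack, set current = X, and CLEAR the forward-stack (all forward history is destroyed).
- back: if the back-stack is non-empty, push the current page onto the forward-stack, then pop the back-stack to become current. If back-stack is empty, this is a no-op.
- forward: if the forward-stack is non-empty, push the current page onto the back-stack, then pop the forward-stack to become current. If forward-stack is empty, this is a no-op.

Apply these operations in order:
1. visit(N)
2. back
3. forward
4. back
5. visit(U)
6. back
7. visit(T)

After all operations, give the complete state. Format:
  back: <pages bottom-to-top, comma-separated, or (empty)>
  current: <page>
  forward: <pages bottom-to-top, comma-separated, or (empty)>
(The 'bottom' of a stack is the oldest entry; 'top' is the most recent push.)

Answer: back: HOME
current: T
forward: (empty)

Derivation:
After 1 (visit(N)): cur=N back=1 fwd=0
After 2 (back): cur=HOME back=0 fwd=1
After 3 (forward): cur=N back=1 fwd=0
After 4 (back): cur=HOME back=0 fwd=1
After 5 (visit(U)): cur=U back=1 fwd=0
After 6 (back): cur=HOME back=0 fwd=1
After 7 (visit(T)): cur=T back=1 fwd=0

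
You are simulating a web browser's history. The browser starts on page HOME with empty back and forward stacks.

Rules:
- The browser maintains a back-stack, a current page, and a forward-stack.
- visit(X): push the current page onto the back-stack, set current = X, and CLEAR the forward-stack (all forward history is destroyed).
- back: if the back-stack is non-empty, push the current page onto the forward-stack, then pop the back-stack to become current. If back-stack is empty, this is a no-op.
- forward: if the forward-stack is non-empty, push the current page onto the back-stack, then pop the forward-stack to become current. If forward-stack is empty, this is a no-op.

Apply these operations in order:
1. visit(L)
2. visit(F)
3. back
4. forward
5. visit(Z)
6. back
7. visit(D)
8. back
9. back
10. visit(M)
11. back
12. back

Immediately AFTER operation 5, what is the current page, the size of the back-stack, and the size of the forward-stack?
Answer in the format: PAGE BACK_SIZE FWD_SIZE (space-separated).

After 1 (visit(L)): cur=L back=1 fwd=0
After 2 (visit(F)): cur=F back=2 fwd=0
After 3 (back): cur=L back=1 fwd=1
After 4 (forward): cur=F back=2 fwd=0
After 5 (visit(Z)): cur=Z back=3 fwd=0

Z 3 0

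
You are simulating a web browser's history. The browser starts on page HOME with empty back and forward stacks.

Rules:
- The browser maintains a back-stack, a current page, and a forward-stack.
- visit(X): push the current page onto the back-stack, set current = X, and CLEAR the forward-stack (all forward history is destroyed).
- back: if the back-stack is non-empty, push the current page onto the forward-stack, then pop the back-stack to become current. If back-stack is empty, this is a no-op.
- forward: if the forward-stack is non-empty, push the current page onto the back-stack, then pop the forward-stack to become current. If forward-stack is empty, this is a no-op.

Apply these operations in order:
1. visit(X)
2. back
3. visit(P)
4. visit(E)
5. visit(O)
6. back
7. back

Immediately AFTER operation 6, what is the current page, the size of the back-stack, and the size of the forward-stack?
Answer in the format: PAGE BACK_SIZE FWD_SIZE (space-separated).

After 1 (visit(X)): cur=X back=1 fwd=0
After 2 (back): cur=HOME back=0 fwd=1
After 3 (visit(P)): cur=P back=1 fwd=0
After 4 (visit(E)): cur=E back=2 fwd=0
After 5 (visit(O)): cur=O back=3 fwd=0
After 6 (back): cur=E back=2 fwd=1

E 2 1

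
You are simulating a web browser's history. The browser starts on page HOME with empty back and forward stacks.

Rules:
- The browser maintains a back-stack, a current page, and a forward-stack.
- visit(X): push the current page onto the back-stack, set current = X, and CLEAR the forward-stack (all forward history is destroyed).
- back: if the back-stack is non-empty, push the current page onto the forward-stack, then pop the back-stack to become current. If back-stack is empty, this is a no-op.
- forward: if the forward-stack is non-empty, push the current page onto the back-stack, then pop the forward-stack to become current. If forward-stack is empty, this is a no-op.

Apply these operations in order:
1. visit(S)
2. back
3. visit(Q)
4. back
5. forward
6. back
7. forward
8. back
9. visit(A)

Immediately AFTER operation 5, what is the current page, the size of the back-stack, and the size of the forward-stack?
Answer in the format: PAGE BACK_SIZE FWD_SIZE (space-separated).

After 1 (visit(S)): cur=S back=1 fwd=0
After 2 (back): cur=HOME back=0 fwd=1
After 3 (visit(Q)): cur=Q back=1 fwd=0
After 4 (back): cur=HOME back=0 fwd=1
After 5 (forward): cur=Q back=1 fwd=0

Q 1 0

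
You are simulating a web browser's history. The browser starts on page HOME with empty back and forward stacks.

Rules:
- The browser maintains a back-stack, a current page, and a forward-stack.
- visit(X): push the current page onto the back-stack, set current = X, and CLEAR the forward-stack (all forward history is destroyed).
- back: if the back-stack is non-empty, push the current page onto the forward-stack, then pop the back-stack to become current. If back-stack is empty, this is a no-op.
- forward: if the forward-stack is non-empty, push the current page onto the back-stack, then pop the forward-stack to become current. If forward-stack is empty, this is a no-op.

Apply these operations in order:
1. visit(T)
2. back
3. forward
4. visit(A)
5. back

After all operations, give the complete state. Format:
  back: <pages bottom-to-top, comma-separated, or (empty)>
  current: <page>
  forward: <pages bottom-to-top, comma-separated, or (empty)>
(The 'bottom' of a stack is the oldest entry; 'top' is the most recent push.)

Answer: back: HOME
current: T
forward: A

Derivation:
After 1 (visit(T)): cur=T back=1 fwd=0
After 2 (back): cur=HOME back=0 fwd=1
After 3 (forward): cur=T back=1 fwd=0
After 4 (visit(A)): cur=A back=2 fwd=0
After 5 (back): cur=T back=1 fwd=1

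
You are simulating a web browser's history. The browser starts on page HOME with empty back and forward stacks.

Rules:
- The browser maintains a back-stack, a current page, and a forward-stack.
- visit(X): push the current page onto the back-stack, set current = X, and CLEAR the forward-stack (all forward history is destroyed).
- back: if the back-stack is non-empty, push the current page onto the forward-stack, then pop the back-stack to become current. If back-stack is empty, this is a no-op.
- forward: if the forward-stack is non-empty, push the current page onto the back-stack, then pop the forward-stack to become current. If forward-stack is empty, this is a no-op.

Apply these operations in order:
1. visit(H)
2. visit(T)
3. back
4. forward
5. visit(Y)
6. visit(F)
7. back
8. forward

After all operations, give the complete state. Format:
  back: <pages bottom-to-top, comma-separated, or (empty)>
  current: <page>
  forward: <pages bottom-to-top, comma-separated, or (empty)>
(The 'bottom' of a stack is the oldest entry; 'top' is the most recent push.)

Answer: back: HOME,H,T,Y
current: F
forward: (empty)

Derivation:
After 1 (visit(H)): cur=H back=1 fwd=0
After 2 (visit(T)): cur=T back=2 fwd=0
After 3 (back): cur=H back=1 fwd=1
After 4 (forward): cur=T back=2 fwd=0
After 5 (visit(Y)): cur=Y back=3 fwd=0
After 6 (visit(F)): cur=F back=4 fwd=0
After 7 (back): cur=Y back=3 fwd=1
After 8 (forward): cur=F back=4 fwd=0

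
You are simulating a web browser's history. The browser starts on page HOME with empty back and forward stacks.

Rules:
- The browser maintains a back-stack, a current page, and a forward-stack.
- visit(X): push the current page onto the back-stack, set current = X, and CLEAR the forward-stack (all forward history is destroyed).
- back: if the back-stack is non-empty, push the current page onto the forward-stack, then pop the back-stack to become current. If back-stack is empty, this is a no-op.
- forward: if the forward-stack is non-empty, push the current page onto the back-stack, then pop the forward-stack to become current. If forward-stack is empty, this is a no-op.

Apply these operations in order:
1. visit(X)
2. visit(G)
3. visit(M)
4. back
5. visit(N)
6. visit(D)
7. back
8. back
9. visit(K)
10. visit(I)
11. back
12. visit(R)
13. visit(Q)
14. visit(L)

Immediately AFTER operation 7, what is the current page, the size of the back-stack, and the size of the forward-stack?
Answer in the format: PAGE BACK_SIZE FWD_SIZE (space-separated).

After 1 (visit(X)): cur=X back=1 fwd=0
After 2 (visit(G)): cur=G back=2 fwd=0
After 3 (visit(M)): cur=M back=3 fwd=0
After 4 (back): cur=G back=2 fwd=1
After 5 (visit(N)): cur=N back=3 fwd=0
After 6 (visit(D)): cur=D back=4 fwd=0
After 7 (back): cur=N back=3 fwd=1

N 3 1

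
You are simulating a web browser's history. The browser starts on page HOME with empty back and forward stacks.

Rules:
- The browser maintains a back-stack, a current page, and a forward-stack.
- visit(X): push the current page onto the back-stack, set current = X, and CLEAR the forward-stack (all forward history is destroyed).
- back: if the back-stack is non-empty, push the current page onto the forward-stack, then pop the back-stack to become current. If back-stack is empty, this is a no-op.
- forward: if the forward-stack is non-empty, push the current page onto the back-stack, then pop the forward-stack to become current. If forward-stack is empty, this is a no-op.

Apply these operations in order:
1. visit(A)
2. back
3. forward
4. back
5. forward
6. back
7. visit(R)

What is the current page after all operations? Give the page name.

After 1 (visit(A)): cur=A back=1 fwd=0
After 2 (back): cur=HOME back=0 fwd=1
After 3 (forward): cur=A back=1 fwd=0
After 4 (back): cur=HOME back=0 fwd=1
After 5 (forward): cur=A back=1 fwd=0
After 6 (back): cur=HOME back=0 fwd=1
After 7 (visit(R)): cur=R back=1 fwd=0

Answer: R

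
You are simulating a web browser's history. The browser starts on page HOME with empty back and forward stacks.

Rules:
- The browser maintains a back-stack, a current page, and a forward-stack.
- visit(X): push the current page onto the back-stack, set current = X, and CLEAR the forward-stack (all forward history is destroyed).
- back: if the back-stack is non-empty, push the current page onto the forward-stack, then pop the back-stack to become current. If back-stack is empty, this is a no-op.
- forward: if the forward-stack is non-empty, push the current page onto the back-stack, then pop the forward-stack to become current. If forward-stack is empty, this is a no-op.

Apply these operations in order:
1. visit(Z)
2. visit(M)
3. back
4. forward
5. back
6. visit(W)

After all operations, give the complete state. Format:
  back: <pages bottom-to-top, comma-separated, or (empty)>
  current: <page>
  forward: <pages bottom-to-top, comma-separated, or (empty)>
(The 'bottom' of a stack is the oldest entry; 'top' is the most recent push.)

After 1 (visit(Z)): cur=Z back=1 fwd=0
After 2 (visit(M)): cur=M back=2 fwd=0
After 3 (back): cur=Z back=1 fwd=1
After 4 (forward): cur=M back=2 fwd=0
After 5 (back): cur=Z back=1 fwd=1
After 6 (visit(W)): cur=W back=2 fwd=0

Answer: back: HOME,Z
current: W
forward: (empty)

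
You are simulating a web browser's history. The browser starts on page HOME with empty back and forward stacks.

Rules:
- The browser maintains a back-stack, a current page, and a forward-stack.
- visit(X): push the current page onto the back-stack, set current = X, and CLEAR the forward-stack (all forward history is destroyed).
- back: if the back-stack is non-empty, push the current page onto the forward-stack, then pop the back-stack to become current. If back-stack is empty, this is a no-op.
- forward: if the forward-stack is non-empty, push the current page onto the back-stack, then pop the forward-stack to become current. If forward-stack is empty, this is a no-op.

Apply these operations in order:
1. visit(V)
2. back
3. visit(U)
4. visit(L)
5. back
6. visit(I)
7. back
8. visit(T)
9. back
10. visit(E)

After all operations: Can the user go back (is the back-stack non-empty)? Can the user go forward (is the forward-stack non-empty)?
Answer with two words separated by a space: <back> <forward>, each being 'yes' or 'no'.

After 1 (visit(V)): cur=V back=1 fwd=0
After 2 (back): cur=HOME back=0 fwd=1
After 3 (visit(U)): cur=U back=1 fwd=0
After 4 (visit(L)): cur=L back=2 fwd=0
After 5 (back): cur=U back=1 fwd=1
After 6 (visit(I)): cur=I back=2 fwd=0
After 7 (back): cur=U back=1 fwd=1
After 8 (visit(T)): cur=T back=2 fwd=0
After 9 (back): cur=U back=1 fwd=1
After 10 (visit(E)): cur=E back=2 fwd=0

Answer: yes no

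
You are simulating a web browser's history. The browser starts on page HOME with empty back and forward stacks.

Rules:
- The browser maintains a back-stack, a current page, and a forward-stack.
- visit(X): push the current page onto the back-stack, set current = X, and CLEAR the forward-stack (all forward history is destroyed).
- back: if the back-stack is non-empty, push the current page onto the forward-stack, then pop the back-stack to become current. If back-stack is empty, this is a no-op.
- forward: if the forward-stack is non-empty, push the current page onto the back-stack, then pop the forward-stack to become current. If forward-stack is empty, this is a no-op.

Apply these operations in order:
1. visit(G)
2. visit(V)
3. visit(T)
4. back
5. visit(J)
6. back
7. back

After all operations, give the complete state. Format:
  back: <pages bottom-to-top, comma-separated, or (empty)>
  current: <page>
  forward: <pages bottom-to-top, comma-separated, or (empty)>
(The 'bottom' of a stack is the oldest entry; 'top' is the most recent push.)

After 1 (visit(G)): cur=G back=1 fwd=0
After 2 (visit(V)): cur=V back=2 fwd=0
After 3 (visit(T)): cur=T back=3 fwd=0
After 4 (back): cur=V back=2 fwd=1
After 5 (visit(J)): cur=J back=3 fwd=0
After 6 (back): cur=V back=2 fwd=1
After 7 (back): cur=G back=1 fwd=2

Answer: back: HOME
current: G
forward: J,V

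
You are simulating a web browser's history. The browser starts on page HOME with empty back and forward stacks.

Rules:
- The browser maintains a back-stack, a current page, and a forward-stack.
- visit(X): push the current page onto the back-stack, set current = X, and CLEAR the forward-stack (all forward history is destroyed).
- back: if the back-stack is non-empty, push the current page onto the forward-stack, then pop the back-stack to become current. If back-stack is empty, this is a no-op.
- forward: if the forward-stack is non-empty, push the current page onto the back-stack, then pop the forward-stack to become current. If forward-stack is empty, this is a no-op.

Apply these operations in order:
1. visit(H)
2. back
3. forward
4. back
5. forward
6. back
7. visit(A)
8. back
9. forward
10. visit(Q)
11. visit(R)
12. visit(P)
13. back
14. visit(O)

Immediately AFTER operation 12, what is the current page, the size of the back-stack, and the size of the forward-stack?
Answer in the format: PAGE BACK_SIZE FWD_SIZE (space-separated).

After 1 (visit(H)): cur=H back=1 fwd=0
After 2 (back): cur=HOME back=0 fwd=1
After 3 (forward): cur=H back=1 fwd=0
After 4 (back): cur=HOME back=0 fwd=1
After 5 (forward): cur=H back=1 fwd=0
After 6 (back): cur=HOME back=0 fwd=1
After 7 (visit(A)): cur=A back=1 fwd=0
After 8 (back): cur=HOME back=0 fwd=1
After 9 (forward): cur=A back=1 fwd=0
After 10 (visit(Q)): cur=Q back=2 fwd=0
After 11 (visit(R)): cur=R back=3 fwd=0
After 12 (visit(P)): cur=P back=4 fwd=0

P 4 0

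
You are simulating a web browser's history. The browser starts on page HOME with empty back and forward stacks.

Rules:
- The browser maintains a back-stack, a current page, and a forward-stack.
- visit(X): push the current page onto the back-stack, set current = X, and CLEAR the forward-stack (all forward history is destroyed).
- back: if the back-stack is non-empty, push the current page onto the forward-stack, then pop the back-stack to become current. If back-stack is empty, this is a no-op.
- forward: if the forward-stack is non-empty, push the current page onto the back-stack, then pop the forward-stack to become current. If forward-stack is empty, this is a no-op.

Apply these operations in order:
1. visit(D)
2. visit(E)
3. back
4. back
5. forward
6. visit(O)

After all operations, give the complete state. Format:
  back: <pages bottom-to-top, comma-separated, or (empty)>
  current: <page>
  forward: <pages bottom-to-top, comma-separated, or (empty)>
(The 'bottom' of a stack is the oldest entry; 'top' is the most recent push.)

After 1 (visit(D)): cur=D back=1 fwd=0
After 2 (visit(E)): cur=E back=2 fwd=0
After 3 (back): cur=D back=1 fwd=1
After 4 (back): cur=HOME back=0 fwd=2
After 5 (forward): cur=D back=1 fwd=1
After 6 (visit(O)): cur=O back=2 fwd=0

Answer: back: HOME,D
current: O
forward: (empty)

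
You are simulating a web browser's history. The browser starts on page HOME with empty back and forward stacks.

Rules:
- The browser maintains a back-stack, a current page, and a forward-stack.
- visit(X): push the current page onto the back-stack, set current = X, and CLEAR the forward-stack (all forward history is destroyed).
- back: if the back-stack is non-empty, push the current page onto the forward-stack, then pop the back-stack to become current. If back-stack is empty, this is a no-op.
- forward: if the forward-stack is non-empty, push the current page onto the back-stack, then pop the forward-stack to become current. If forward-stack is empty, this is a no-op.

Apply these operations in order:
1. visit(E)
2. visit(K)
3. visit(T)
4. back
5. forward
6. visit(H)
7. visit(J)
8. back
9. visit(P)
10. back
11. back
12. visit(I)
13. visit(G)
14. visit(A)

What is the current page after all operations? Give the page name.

Answer: A

Derivation:
After 1 (visit(E)): cur=E back=1 fwd=0
After 2 (visit(K)): cur=K back=2 fwd=0
After 3 (visit(T)): cur=T back=3 fwd=0
After 4 (back): cur=K back=2 fwd=1
After 5 (forward): cur=T back=3 fwd=0
After 6 (visit(H)): cur=H back=4 fwd=0
After 7 (visit(J)): cur=J back=5 fwd=0
After 8 (back): cur=H back=4 fwd=1
After 9 (visit(P)): cur=P back=5 fwd=0
After 10 (back): cur=H back=4 fwd=1
After 11 (back): cur=T back=3 fwd=2
After 12 (visit(I)): cur=I back=4 fwd=0
After 13 (visit(G)): cur=G back=5 fwd=0
After 14 (visit(A)): cur=A back=6 fwd=0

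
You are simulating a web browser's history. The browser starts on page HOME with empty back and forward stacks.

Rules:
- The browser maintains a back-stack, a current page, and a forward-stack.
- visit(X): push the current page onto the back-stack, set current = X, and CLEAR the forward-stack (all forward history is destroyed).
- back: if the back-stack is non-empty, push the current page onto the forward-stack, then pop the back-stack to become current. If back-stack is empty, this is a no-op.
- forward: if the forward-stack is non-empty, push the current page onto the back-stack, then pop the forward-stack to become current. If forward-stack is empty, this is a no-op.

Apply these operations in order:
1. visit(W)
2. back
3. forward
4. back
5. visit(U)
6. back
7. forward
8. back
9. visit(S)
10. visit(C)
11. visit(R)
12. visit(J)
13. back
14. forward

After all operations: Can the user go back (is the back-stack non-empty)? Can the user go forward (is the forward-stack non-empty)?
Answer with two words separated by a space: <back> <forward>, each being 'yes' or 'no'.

After 1 (visit(W)): cur=W back=1 fwd=0
After 2 (back): cur=HOME back=0 fwd=1
After 3 (forward): cur=W back=1 fwd=0
After 4 (back): cur=HOME back=0 fwd=1
After 5 (visit(U)): cur=U back=1 fwd=0
After 6 (back): cur=HOME back=0 fwd=1
After 7 (forward): cur=U back=1 fwd=0
After 8 (back): cur=HOME back=0 fwd=1
After 9 (visit(S)): cur=S back=1 fwd=0
After 10 (visit(C)): cur=C back=2 fwd=0
After 11 (visit(R)): cur=R back=3 fwd=0
After 12 (visit(J)): cur=J back=4 fwd=0
After 13 (back): cur=R back=3 fwd=1
After 14 (forward): cur=J back=4 fwd=0

Answer: yes no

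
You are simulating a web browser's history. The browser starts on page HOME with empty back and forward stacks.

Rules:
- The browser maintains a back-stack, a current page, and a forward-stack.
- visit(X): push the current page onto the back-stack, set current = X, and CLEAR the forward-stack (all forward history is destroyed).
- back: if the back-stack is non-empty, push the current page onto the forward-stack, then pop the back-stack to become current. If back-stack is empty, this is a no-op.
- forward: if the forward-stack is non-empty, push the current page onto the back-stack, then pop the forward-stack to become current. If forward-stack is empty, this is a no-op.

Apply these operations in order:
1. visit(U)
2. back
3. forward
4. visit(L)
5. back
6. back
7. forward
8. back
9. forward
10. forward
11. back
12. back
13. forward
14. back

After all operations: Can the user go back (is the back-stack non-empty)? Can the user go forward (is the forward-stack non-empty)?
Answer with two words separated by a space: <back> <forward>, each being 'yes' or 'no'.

Answer: no yes

Derivation:
After 1 (visit(U)): cur=U back=1 fwd=0
After 2 (back): cur=HOME back=0 fwd=1
After 3 (forward): cur=U back=1 fwd=0
After 4 (visit(L)): cur=L back=2 fwd=0
After 5 (back): cur=U back=1 fwd=1
After 6 (back): cur=HOME back=0 fwd=2
After 7 (forward): cur=U back=1 fwd=1
After 8 (back): cur=HOME back=0 fwd=2
After 9 (forward): cur=U back=1 fwd=1
After 10 (forward): cur=L back=2 fwd=0
After 11 (back): cur=U back=1 fwd=1
After 12 (back): cur=HOME back=0 fwd=2
After 13 (forward): cur=U back=1 fwd=1
After 14 (back): cur=HOME back=0 fwd=2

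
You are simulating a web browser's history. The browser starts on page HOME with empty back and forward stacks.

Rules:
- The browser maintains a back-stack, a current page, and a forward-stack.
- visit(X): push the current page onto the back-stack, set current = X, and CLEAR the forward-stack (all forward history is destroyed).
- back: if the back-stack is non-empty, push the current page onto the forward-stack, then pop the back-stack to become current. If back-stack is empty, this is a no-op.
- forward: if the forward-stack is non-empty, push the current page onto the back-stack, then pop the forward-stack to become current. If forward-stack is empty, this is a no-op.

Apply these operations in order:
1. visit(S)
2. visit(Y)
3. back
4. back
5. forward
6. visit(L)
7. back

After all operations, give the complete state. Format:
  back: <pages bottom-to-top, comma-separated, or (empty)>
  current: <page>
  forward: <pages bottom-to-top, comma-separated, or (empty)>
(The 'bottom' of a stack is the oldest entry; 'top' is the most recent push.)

Answer: back: HOME
current: S
forward: L

Derivation:
After 1 (visit(S)): cur=S back=1 fwd=0
After 2 (visit(Y)): cur=Y back=2 fwd=0
After 3 (back): cur=S back=1 fwd=1
After 4 (back): cur=HOME back=0 fwd=2
After 5 (forward): cur=S back=1 fwd=1
After 6 (visit(L)): cur=L back=2 fwd=0
After 7 (back): cur=S back=1 fwd=1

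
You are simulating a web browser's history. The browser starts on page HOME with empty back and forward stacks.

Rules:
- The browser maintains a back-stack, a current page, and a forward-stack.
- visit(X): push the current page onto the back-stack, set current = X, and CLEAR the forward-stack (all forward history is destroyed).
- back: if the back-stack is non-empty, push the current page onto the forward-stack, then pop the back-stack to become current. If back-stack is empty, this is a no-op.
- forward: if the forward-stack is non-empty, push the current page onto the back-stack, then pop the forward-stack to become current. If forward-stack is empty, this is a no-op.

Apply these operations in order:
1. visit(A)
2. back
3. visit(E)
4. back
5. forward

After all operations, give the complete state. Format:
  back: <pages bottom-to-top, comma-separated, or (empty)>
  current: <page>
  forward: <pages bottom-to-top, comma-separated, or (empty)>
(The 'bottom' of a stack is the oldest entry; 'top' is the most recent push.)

After 1 (visit(A)): cur=A back=1 fwd=0
After 2 (back): cur=HOME back=0 fwd=1
After 3 (visit(E)): cur=E back=1 fwd=0
After 4 (back): cur=HOME back=0 fwd=1
After 5 (forward): cur=E back=1 fwd=0

Answer: back: HOME
current: E
forward: (empty)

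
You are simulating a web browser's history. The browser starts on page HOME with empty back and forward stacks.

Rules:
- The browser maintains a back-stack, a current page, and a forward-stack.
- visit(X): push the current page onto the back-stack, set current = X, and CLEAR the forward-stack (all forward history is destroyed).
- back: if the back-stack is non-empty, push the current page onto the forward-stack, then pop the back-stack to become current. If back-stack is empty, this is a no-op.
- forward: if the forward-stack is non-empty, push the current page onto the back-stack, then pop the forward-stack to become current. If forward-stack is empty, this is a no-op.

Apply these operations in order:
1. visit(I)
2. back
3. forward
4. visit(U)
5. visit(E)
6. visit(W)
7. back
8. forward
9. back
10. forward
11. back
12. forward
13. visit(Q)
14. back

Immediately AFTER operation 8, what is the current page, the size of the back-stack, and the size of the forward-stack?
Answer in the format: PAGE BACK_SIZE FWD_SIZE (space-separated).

After 1 (visit(I)): cur=I back=1 fwd=0
After 2 (back): cur=HOME back=0 fwd=1
After 3 (forward): cur=I back=1 fwd=0
After 4 (visit(U)): cur=U back=2 fwd=0
After 5 (visit(E)): cur=E back=3 fwd=0
After 6 (visit(W)): cur=W back=4 fwd=0
After 7 (back): cur=E back=3 fwd=1
After 8 (forward): cur=W back=4 fwd=0

W 4 0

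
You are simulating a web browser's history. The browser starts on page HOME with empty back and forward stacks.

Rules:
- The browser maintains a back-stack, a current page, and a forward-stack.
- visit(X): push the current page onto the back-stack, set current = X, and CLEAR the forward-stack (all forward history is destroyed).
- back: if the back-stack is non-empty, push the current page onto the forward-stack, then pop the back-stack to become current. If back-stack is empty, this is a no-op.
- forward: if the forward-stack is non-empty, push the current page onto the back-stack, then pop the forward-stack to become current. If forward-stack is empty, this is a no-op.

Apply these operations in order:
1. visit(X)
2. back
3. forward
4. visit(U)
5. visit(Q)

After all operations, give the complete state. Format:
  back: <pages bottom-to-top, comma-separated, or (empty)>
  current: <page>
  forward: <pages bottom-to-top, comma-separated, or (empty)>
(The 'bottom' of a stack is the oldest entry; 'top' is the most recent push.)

Answer: back: HOME,X,U
current: Q
forward: (empty)

Derivation:
After 1 (visit(X)): cur=X back=1 fwd=0
After 2 (back): cur=HOME back=0 fwd=1
After 3 (forward): cur=X back=1 fwd=0
After 4 (visit(U)): cur=U back=2 fwd=0
After 5 (visit(Q)): cur=Q back=3 fwd=0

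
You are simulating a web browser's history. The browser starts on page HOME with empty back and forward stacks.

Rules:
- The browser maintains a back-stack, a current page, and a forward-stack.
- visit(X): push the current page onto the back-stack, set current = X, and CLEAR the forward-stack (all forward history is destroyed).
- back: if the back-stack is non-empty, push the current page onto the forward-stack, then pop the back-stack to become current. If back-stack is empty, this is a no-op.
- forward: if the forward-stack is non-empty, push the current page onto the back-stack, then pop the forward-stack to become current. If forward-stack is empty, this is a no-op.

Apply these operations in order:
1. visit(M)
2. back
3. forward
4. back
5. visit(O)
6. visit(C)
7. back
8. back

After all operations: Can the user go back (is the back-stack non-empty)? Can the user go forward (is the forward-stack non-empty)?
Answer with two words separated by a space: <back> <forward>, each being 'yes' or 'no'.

Answer: no yes

Derivation:
After 1 (visit(M)): cur=M back=1 fwd=0
After 2 (back): cur=HOME back=0 fwd=1
After 3 (forward): cur=M back=1 fwd=0
After 4 (back): cur=HOME back=0 fwd=1
After 5 (visit(O)): cur=O back=1 fwd=0
After 6 (visit(C)): cur=C back=2 fwd=0
After 7 (back): cur=O back=1 fwd=1
After 8 (back): cur=HOME back=0 fwd=2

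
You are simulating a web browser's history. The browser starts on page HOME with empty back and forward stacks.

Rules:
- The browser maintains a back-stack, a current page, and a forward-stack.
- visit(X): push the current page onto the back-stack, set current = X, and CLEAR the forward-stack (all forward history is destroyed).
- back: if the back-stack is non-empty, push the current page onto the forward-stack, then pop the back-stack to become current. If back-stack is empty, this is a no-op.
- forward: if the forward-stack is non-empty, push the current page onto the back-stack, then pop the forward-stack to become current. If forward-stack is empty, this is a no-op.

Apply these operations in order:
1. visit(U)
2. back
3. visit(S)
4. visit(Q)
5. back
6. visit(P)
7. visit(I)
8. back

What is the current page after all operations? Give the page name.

After 1 (visit(U)): cur=U back=1 fwd=0
After 2 (back): cur=HOME back=0 fwd=1
After 3 (visit(S)): cur=S back=1 fwd=0
After 4 (visit(Q)): cur=Q back=2 fwd=0
After 5 (back): cur=S back=1 fwd=1
After 6 (visit(P)): cur=P back=2 fwd=0
After 7 (visit(I)): cur=I back=3 fwd=0
After 8 (back): cur=P back=2 fwd=1

Answer: P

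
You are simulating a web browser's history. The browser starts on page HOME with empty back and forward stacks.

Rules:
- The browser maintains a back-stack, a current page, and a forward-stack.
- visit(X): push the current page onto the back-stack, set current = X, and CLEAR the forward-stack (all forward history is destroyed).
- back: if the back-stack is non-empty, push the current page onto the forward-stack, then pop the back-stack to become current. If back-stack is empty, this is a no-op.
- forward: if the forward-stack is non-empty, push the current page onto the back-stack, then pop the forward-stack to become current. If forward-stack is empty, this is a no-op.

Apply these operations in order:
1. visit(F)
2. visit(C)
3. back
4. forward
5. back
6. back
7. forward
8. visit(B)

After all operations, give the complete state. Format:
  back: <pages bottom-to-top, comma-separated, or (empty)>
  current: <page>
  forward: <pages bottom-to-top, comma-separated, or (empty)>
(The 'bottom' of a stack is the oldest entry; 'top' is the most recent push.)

Answer: back: HOME,F
current: B
forward: (empty)

Derivation:
After 1 (visit(F)): cur=F back=1 fwd=0
After 2 (visit(C)): cur=C back=2 fwd=0
After 3 (back): cur=F back=1 fwd=1
After 4 (forward): cur=C back=2 fwd=0
After 5 (back): cur=F back=1 fwd=1
After 6 (back): cur=HOME back=0 fwd=2
After 7 (forward): cur=F back=1 fwd=1
After 8 (visit(B)): cur=B back=2 fwd=0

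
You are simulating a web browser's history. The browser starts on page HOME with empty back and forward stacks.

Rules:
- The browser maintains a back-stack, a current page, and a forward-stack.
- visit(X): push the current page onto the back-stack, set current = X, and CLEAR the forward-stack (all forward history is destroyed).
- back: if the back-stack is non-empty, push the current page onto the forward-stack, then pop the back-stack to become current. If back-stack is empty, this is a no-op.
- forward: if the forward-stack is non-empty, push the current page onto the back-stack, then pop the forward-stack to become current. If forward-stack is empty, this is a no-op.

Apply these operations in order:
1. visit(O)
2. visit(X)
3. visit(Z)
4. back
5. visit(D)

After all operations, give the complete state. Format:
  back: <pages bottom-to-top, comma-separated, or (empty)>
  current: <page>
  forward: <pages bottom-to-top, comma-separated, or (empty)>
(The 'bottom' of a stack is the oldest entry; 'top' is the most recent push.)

Answer: back: HOME,O,X
current: D
forward: (empty)

Derivation:
After 1 (visit(O)): cur=O back=1 fwd=0
After 2 (visit(X)): cur=X back=2 fwd=0
After 3 (visit(Z)): cur=Z back=3 fwd=0
After 4 (back): cur=X back=2 fwd=1
After 5 (visit(D)): cur=D back=3 fwd=0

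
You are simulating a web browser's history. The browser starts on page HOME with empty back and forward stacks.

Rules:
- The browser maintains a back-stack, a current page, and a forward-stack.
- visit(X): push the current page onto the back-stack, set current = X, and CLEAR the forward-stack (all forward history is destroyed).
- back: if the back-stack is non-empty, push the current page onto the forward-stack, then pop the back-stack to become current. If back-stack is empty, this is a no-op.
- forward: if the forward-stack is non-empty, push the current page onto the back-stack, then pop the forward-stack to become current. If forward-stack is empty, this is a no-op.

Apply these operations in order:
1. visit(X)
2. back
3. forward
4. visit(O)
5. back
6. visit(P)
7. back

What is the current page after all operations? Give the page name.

After 1 (visit(X)): cur=X back=1 fwd=0
After 2 (back): cur=HOME back=0 fwd=1
After 3 (forward): cur=X back=1 fwd=0
After 4 (visit(O)): cur=O back=2 fwd=0
After 5 (back): cur=X back=1 fwd=1
After 6 (visit(P)): cur=P back=2 fwd=0
After 7 (back): cur=X back=1 fwd=1

Answer: X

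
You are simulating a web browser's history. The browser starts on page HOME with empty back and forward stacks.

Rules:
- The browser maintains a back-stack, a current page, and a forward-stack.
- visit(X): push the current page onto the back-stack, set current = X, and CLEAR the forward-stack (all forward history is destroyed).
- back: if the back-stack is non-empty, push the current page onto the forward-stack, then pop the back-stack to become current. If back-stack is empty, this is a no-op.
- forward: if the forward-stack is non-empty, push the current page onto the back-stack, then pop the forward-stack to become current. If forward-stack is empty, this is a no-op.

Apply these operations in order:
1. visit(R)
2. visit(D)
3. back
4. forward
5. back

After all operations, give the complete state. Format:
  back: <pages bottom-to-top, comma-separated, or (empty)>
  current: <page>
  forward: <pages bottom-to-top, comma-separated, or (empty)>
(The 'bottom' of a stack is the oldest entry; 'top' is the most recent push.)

Answer: back: HOME
current: R
forward: D

Derivation:
After 1 (visit(R)): cur=R back=1 fwd=0
After 2 (visit(D)): cur=D back=2 fwd=0
After 3 (back): cur=R back=1 fwd=1
After 4 (forward): cur=D back=2 fwd=0
After 5 (back): cur=R back=1 fwd=1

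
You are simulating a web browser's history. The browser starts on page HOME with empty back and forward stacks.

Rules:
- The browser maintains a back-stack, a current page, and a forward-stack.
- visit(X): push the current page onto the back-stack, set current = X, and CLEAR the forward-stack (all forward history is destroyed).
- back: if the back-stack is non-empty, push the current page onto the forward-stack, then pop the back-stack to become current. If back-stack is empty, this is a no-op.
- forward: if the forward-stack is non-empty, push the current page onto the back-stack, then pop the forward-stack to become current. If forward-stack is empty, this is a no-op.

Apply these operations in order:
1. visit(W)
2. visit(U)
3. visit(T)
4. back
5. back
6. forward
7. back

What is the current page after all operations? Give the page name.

Answer: W

Derivation:
After 1 (visit(W)): cur=W back=1 fwd=0
After 2 (visit(U)): cur=U back=2 fwd=0
After 3 (visit(T)): cur=T back=3 fwd=0
After 4 (back): cur=U back=2 fwd=1
After 5 (back): cur=W back=1 fwd=2
After 6 (forward): cur=U back=2 fwd=1
After 7 (back): cur=W back=1 fwd=2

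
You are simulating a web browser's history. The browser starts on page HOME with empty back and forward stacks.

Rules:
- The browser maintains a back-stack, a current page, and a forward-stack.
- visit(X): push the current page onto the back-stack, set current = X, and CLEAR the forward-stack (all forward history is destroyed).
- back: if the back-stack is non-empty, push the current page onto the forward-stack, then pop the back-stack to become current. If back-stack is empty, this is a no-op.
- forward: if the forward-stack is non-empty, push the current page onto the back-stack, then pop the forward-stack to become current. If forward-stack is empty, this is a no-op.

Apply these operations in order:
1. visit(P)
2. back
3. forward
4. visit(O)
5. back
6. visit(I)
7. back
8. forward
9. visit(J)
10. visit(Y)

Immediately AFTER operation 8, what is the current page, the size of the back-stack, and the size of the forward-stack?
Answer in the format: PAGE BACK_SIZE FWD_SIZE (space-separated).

After 1 (visit(P)): cur=P back=1 fwd=0
After 2 (back): cur=HOME back=0 fwd=1
After 3 (forward): cur=P back=1 fwd=0
After 4 (visit(O)): cur=O back=2 fwd=0
After 5 (back): cur=P back=1 fwd=1
After 6 (visit(I)): cur=I back=2 fwd=0
After 7 (back): cur=P back=1 fwd=1
After 8 (forward): cur=I back=2 fwd=0

I 2 0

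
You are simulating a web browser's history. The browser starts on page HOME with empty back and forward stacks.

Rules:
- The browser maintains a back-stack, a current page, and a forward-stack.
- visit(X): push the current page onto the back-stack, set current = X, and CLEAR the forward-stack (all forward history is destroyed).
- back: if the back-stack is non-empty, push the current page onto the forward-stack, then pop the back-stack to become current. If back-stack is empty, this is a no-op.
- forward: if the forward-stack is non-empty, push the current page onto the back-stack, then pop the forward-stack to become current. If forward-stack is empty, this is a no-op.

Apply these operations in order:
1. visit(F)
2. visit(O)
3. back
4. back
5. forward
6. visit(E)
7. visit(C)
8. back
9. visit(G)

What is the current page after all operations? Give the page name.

Answer: G

Derivation:
After 1 (visit(F)): cur=F back=1 fwd=0
After 2 (visit(O)): cur=O back=2 fwd=0
After 3 (back): cur=F back=1 fwd=1
After 4 (back): cur=HOME back=0 fwd=2
After 5 (forward): cur=F back=1 fwd=1
After 6 (visit(E)): cur=E back=2 fwd=0
After 7 (visit(C)): cur=C back=3 fwd=0
After 8 (back): cur=E back=2 fwd=1
After 9 (visit(G)): cur=G back=3 fwd=0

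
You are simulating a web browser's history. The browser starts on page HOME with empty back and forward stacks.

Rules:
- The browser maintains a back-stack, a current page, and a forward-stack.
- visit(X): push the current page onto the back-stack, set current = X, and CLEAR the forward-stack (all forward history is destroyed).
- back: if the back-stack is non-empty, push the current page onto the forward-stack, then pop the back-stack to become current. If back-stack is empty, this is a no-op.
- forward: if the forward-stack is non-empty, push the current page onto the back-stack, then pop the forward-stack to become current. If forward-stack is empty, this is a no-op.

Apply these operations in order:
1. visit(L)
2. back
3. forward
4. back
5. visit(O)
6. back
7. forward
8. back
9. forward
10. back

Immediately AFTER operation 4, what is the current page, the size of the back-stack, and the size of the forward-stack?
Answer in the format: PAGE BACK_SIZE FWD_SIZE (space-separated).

After 1 (visit(L)): cur=L back=1 fwd=0
After 2 (back): cur=HOME back=0 fwd=1
After 3 (forward): cur=L back=1 fwd=0
After 4 (back): cur=HOME back=0 fwd=1

HOME 0 1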